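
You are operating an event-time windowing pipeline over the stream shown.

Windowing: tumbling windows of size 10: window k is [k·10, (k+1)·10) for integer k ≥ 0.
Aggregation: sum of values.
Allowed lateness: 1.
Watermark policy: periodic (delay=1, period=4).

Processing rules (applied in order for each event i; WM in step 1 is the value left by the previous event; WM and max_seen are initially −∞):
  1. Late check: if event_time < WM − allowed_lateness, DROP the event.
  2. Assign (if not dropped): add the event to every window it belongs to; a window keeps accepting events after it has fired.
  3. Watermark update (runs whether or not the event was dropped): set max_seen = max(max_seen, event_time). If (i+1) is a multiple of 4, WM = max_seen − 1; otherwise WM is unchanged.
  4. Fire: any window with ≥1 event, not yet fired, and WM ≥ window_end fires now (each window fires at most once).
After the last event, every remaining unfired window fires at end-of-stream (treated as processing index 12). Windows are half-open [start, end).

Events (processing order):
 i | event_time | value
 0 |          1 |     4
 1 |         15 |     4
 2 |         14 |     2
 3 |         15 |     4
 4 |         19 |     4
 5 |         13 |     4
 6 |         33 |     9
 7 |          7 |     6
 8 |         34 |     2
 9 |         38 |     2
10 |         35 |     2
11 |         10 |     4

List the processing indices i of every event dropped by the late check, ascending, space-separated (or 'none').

i=0 t=1 v=4: → [0,10); WM=−∞
i=1 t=15 v=4: → [10,20); WM=−∞
i=2 t=14 v=2: → [10,20); WM=−∞
i=3 t=15 v=4: → [10,20); WM=14; [0,10) fires=4
i=4 t=19 v=4: → [10,20); WM=14
i=5 t=13 v=4: → [10,20); WM=14
i=6 t=33 v=9: → [30,40); WM=14
i=7 t=7 v=6: DROP (t<14-1); WM=32; [10,20) fires=18
i=8 t=34 v=2: → [30,40); WM=32
i=9 t=38 v=2: → [30,40); WM=32
i=10 t=35 v=2: → [30,40); WM=32
i=11 t=10 v=4: DROP (t<32-1); WM=37

7 11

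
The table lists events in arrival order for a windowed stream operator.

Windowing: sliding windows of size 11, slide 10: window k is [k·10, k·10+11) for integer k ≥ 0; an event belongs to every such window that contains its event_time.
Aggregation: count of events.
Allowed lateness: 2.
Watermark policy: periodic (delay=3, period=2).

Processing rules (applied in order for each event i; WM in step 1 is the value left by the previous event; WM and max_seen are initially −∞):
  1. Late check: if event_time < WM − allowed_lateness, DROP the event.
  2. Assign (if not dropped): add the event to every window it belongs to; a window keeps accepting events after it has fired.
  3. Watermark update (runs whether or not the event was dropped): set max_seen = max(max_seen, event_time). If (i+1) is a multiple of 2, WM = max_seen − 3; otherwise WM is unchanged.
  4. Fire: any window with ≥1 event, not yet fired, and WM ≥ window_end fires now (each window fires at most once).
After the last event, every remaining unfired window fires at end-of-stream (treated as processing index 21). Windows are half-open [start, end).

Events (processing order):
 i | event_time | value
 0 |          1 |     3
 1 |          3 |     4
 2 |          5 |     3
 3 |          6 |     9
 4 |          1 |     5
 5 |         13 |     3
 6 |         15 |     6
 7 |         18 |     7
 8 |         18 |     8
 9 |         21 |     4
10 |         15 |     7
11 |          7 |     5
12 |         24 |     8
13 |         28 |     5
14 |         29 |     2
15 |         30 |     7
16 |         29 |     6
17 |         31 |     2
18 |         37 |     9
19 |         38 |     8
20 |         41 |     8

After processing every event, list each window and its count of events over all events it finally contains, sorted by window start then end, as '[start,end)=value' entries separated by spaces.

i=0 t=1 v=3: → [0,11); WM=−∞
i=1 t=3 v=4: → [0,11); WM=0
i=2 t=5 v=3: → [0,11); WM=0
i=3 t=6 v=9: → [0,11); WM=3
i=4 t=1 v=5: → [0,11); WM=3
i=5 t=13 v=3: → [10,21); WM=10
i=6 t=15 v=6: → [10,21); WM=10
i=7 t=18 v=7: → [10,21); WM=15; [0,11) fires=5
i=8 t=18 v=8: → [10,21); WM=15
i=9 t=21 v=4: → [20,31); WM=18
i=10 t=15 v=7: DROP (t<18-2); WM=18
i=11 t=7 v=5: DROP (t<18-2); WM=18
i=12 t=24 v=8: → [20,31); WM=18
i=13 t=28 v=5: → [20,31); WM=25; [10,21) fires=4
i=14 t=29 v=2: → [20,31); WM=25
i=15 t=30 v=7: → [30,41),[20,31); WM=27
i=16 t=29 v=6: → [20,31); WM=27
i=17 t=31 v=2: → [30,41); WM=28
i=18 t=37 v=9: → [30,41); WM=28
i=19 t=38 v=8: → [30,41); WM=35; [20,31) fires=6
i=20 t=41 v=8: → [40,51); WM=35

[0,11)=5 [10,21)=4 [20,31)=6 [30,41)=4 [40,51)=1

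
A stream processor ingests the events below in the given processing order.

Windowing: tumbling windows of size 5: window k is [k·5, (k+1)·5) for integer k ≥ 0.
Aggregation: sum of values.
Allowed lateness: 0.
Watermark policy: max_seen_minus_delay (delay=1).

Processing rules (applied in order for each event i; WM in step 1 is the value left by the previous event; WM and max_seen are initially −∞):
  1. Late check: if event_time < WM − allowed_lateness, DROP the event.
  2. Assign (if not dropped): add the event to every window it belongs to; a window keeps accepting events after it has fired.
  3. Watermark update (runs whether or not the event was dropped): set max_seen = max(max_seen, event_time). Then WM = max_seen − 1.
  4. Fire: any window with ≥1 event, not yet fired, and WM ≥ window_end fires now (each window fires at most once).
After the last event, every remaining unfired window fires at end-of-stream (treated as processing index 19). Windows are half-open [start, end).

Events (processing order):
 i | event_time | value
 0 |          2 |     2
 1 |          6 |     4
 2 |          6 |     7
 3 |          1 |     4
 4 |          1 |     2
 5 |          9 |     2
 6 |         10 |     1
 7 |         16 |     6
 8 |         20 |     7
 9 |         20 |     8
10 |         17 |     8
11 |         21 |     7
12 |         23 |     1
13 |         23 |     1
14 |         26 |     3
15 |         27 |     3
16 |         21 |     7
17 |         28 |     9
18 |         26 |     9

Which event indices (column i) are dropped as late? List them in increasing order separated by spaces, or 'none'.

i=0 t=2 v=2: → [0,5); WM=1
i=1 t=6 v=4: → [5,10); WM=5; [0,5) fires=2
i=2 t=6 v=7: → [5,10); WM=5
i=3 t=1 v=4: DROP (t<5-0); WM=5
i=4 t=1 v=2: DROP (t<5-0); WM=5
i=5 t=9 v=2: → [5,10); WM=8
i=6 t=10 v=1: → [10,15); WM=9
i=7 t=16 v=6: → [15,20); WM=15; [5,10) fires=13 [10,15) fires=1
i=8 t=20 v=7: → [20,25); WM=19
i=9 t=20 v=8: → [20,25); WM=19
i=10 t=17 v=8: DROP (t<19-0); WM=19
i=11 t=21 v=7: → [20,25); WM=20; [15,20) fires=6
i=12 t=23 v=1: → [20,25); WM=22
i=13 t=23 v=1: → [20,25); WM=22
i=14 t=26 v=3: → [25,30); WM=25; [20,25) fires=24
i=15 t=27 v=3: → [25,30); WM=26
i=16 t=21 v=7: DROP (t<26-0); WM=26
i=17 t=28 v=9: → [25,30); WM=27
i=18 t=26 v=9: DROP (t<27-0); WM=27

3 4 10 16 18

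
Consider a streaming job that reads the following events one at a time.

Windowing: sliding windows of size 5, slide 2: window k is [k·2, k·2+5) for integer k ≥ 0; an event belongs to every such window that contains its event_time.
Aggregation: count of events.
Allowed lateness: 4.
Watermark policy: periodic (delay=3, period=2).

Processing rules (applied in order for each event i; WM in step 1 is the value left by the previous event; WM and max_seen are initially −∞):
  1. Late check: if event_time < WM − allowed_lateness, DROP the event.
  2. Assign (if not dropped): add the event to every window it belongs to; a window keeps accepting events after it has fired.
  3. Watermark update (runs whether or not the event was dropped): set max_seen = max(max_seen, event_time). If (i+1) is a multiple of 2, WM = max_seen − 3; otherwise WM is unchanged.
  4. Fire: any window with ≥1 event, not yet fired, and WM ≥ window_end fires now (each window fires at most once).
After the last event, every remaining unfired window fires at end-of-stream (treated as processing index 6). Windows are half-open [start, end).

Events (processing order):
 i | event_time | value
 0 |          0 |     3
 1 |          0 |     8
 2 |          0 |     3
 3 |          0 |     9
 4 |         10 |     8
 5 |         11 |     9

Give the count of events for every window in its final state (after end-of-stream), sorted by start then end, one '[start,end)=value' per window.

i=0 t=0 v=3: → [0,5); WM=−∞
i=1 t=0 v=8: → [0,5); WM=-3
i=2 t=0 v=3: → [0,5); WM=-3
i=3 t=0 v=9: → [0,5); WM=-3
i=4 t=10 v=8: → [10,15),[8,13),[6,11); WM=-3
i=5 t=11 v=9: → [10,15),[8,13); WM=8; [0,5) fires=4

[0,5)=4 [6,11)=1 [8,13)=2 [10,15)=2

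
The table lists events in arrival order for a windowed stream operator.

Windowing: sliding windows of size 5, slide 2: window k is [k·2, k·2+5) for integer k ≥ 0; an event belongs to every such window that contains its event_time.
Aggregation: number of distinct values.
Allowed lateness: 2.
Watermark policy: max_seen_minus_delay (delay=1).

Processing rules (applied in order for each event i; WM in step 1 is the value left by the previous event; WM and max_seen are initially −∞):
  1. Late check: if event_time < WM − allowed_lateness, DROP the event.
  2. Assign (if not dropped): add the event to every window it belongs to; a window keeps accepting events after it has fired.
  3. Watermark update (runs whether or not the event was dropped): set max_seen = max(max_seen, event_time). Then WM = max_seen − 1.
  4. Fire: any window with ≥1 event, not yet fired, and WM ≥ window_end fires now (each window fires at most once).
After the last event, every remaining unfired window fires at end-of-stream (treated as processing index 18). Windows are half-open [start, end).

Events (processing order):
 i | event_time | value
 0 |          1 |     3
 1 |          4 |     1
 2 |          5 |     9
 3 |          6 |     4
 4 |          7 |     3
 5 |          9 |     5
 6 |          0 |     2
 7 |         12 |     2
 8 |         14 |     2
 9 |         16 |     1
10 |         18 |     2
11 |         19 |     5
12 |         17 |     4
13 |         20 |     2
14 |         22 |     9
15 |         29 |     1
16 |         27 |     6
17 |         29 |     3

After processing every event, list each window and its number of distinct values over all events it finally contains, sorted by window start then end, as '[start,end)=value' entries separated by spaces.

[0,5)=2 [2,7)=3 [4,9)=4 [6,11)=3 [8,13)=2 [10,15)=1 [12,17)=2 [14,19)=3 [16,21)=4 [18,23)=3 [20,25)=2 [22,27)=1 [24,29)=1 [26,31)=3 [28,33)=2

i=0 t=1 v=3: → [0,5); WM=0
i=1 t=4 v=1: → [4,9),[2,7),[0,5); WM=3
i=2 t=5 v=9: → [4,9),[2,7); WM=4
i=3 t=6 v=4: → [6,11),[4,9),[2,7); WM=5; [0,5) fires=2
i=4 t=7 v=3: → [6,11),[4,9); WM=6
i=5 t=9 v=5: → [8,13),[6,11); WM=8; [2,7) fires=3
i=6 t=0 v=2: DROP (t<8-2); WM=8
i=7 t=12 v=2: → [12,17),[10,15),[8,13); WM=11; [4,9) fires=4 [6,11) fires=3
i=8 t=14 v=2: → [14,19),[12,17),[10,15); WM=13; [8,13) fires=2
i=9 t=16 v=1: → [16,21),[14,19),[12,17); WM=15; [10,15) fires=1
i=10 t=18 v=2: → [18,23),[16,21),[14,19); WM=17; [12,17) fires=2
i=11 t=19 v=5: → [18,23),[16,21); WM=18
i=12 t=17 v=4: → [16,21),[14,19); WM=18
i=13 t=20 v=2: → [20,25),[18,23),[16,21); WM=19; [14,19) fires=3
i=14 t=22 v=9: → [22,27),[20,25),[18,23); WM=21; [16,21) fires=4
i=15 t=29 v=1: → [28,33),[26,31); WM=28; [18,23) fires=3 [20,25) fires=2 [22,27) fires=1
i=16 t=27 v=6: → [26,31),[24,29); WM=28
i=17 t=29 v=3: → [28,33),[26,31); WM=28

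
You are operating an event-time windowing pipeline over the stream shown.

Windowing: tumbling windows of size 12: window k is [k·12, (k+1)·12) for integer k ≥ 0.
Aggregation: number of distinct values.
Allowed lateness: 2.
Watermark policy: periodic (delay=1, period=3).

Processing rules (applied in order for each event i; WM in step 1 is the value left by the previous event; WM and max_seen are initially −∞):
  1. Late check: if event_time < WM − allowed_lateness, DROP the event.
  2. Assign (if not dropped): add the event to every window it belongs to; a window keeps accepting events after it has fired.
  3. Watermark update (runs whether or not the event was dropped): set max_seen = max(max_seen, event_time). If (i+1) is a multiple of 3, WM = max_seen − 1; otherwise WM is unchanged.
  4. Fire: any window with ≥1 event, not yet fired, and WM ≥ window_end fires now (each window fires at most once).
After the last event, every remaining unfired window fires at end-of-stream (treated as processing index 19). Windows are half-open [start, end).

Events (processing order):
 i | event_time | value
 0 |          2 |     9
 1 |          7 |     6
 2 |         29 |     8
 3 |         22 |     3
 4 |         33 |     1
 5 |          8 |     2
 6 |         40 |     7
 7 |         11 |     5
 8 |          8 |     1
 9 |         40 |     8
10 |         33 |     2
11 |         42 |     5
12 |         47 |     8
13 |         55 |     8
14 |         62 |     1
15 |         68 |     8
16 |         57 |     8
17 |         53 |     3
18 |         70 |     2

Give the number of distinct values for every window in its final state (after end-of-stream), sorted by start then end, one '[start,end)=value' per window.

[0,12)=2 [24,36)=2 [36,48)=3 [48,60)=1 [60,72)=3

i=0 t=2 v=9: → [0,12); WM=−∞
i=1 t=7 v=6: → [0,12); WM=−∞
i=2 t=29 v=8: → [24,36); WM=28; [0,12) fires=2
i=3 t=22 v=3: DROP (t<28-2); WM=28
i=4 t=33 v=1: → [24,36); WM=28
i=5 t=8 v=2: DROP (t<28-2); WM=32
i=6 t=40 v=7: → [36,48); WM=32
i=7 t=11 v=5: DROP (t<32-2); WM=32
i=8 t=8 v=1: DROP (t<32-2); WM=39; [24,36) fires=2
i=9 t=40 v=8: → [36,48); WM=39
i=10 t=33 v=2: DROP (t<39-2); WM=39
i=11 t=42 v=5: → [36,48); WM=41
i=12 t=47 v=8: → [36,48); WM=41
i=13 t=55 v=8: → [48,60); WM=41
i=14 t=62 v=1: → [60,72); WM=61; [36,48) fires=3 [48,60) fires=1
i=15 t=68 v=8: → [60,72); WM=61
i=16 t=57 v=8: DROP (t<61-2); WM=61
i=17 t=53 v=3: DROP (t<61-2); WM=67
i=18 t=70 v=2: → [60,72); WM=67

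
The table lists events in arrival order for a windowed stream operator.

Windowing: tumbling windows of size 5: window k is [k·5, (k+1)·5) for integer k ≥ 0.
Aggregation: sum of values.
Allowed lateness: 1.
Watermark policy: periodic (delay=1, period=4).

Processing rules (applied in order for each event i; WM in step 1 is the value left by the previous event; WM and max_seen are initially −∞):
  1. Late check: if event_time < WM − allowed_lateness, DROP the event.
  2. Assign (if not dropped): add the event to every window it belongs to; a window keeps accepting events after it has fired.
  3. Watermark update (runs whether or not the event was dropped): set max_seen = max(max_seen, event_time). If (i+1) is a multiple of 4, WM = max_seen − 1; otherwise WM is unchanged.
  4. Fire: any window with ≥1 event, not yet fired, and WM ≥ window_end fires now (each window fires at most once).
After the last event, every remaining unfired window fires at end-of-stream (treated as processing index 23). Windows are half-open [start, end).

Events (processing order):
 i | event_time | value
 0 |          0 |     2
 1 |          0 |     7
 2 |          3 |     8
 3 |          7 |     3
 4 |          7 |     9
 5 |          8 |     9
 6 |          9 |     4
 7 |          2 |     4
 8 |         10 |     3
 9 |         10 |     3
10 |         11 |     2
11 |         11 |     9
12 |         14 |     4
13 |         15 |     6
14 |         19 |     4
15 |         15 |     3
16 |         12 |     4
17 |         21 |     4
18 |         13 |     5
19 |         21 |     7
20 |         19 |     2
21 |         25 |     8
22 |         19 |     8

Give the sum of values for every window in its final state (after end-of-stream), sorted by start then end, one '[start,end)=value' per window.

i=0 t=0 v=2: → [0,5); WM=−∞
i=1 t=0 v=7: → [0,5); WM=−∞
i=2 t=3 v=8: → [0,5); WM=−∞
i=3 t=7 v=3: → [5,10); WM=6; [0,5) fires=17
i=4 t=7 v=9: → [5,10); WM=6
i=5 t=8 v=9: → [5,10); WM=6
i=6 t=9 v=4: → [5,10); WM=6
i=7 t=2 v=4: DROP (t<6-1); WM=8
i=8 t=10 v=3: → [10,15); WM=8
i=9 t=10 v=3: → [10,15); WM=8
i=10 t=11 v=2: → [10,15); WM=8
i=11 t=11 v=9: → [10,15); WM=10; [5,10) fires=25
i=12 t=14 v=4: → [10,15); WM=10
i=13 t=15 v=6: → [15,20); WM=10
i=14 t=19 v=4: → [15,20); WM=10
i=15 t=15 v=3: → [15,20); WM=18; [10,15) fires=21
i=16 t=12 v=4: DROP (t<18-1); WM=18
i=17 t=21 v=4: → [20,25); WM=18
i=18 t=13 v=5: DROP (t<18-1); WM=18
i=19 t=21 v=7: → [20,25); WM=20; [15,20) fires=13
i=20 t=19 v=2: → [15,20); WM=20
i=21 t=25 v=8: → [25,30); WM=20
i=22 t=19 v=8: → [15,20); WM=20

[0,5)=17 [5,10)=25 [10,15)=21 [15,20)=23 [20,25)=11 [25,30)=8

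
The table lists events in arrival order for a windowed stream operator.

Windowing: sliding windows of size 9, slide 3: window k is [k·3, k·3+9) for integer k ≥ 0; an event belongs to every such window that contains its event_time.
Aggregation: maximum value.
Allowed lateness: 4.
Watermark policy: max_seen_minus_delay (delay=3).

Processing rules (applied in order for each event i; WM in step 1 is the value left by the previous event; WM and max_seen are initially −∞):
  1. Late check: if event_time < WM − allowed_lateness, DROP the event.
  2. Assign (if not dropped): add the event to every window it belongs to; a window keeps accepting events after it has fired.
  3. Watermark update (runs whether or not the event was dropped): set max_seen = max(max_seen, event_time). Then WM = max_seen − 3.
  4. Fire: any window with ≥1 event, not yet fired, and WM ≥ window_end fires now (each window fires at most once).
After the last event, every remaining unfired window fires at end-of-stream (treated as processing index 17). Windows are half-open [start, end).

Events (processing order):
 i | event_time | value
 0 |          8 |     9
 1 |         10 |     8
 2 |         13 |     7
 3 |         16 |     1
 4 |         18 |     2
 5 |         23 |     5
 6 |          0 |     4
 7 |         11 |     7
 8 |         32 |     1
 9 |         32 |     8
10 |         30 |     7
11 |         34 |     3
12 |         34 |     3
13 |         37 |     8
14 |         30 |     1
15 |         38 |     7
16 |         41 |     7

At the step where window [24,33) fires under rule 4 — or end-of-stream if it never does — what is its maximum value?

8

i=0 t=8 v=9: → [6,15),[3,12),[0,9); WM=5
i=1 t=10 v=8: → [9,18),[6,15),[3,12); WM=7
i=2 t=13 v=7: → [12,21),[9,18),[6,15); WM=10; [0,9) fires=9
i=3 t=16 v=1: → [15,24),[12,21),[9,18); WM=13; [3,12) fires=9
i=4 t=18 v=2: → [18,27),[15,24),[12,21); WM=15; [6,15) fires=9
i=5 t=23 v=5: → [21,30),[18,27),[15,24); WM=20; [9,18) fires=8
i=6 t=0 v=4: DROP (t<20-4); WM=20
i=7 t=11 v=7: DROP (t<20-4); WM=20
i=8 t=32 v=1: → [30,39),[27,36),[24,33); WM=29; [12,21) fires=7 [15,24) fires=5 [18,27) fires=5
i=9 t=32 v=8: → [30,39),[27,36),[24,33); WM=29
i=10 t=30 v=7: → [30,39),[27,36),[24,33); WM=29
i=11 t=34 v=3: → [33,42),[30,39),[27,36); WM=31; [21,30) fires=5
i=12 t=34 v=3: → [33,42),[30,39),[27,36); WM=31
i=13 t=37 v=8: → [36,45),[33,42),[30,39); WM=34; [24,33) fires=8
i=14 t=30 v=1: → [30,39),[27,36),[24,33); WM=34
i=15 t=38 v=7: → [36,45),[33,42),[30,39); WM=35
i=16 t=41 v=7: → [39,48),[36,45),[33,42); WM=38; [27,36) fires=8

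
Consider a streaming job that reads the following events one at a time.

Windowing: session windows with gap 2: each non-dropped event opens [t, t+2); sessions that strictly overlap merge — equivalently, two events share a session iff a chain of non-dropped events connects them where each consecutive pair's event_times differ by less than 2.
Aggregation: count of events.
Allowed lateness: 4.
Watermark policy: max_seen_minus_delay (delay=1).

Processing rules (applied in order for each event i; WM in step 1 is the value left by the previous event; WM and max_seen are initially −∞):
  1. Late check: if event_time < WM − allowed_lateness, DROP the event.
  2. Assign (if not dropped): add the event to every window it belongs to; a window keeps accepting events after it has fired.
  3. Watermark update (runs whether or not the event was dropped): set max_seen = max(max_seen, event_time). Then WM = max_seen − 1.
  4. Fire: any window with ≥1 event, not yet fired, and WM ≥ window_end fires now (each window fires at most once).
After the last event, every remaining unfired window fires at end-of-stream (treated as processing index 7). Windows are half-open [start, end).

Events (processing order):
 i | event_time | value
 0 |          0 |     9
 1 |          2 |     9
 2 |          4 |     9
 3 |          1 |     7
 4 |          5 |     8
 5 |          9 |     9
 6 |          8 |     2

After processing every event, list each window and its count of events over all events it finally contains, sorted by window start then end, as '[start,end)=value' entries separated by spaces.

i=0 t=0 v=9: → [0,2); WM=-1
i=1 t=2 v=9: → [2,4); WM=1
i=2 t=4 v=9: → [4,6); WM=3
i=3 t=1 v=7: → [0,4); WM=3
i=4 t=5 v=8: → [4,7); WM=4
i=5 t=9 v=9: → [9,11); WM=8
i=6 t=8 v=2: → [8,11); WM=8

[0,4)=3 [4,7)=2 [8,11)=2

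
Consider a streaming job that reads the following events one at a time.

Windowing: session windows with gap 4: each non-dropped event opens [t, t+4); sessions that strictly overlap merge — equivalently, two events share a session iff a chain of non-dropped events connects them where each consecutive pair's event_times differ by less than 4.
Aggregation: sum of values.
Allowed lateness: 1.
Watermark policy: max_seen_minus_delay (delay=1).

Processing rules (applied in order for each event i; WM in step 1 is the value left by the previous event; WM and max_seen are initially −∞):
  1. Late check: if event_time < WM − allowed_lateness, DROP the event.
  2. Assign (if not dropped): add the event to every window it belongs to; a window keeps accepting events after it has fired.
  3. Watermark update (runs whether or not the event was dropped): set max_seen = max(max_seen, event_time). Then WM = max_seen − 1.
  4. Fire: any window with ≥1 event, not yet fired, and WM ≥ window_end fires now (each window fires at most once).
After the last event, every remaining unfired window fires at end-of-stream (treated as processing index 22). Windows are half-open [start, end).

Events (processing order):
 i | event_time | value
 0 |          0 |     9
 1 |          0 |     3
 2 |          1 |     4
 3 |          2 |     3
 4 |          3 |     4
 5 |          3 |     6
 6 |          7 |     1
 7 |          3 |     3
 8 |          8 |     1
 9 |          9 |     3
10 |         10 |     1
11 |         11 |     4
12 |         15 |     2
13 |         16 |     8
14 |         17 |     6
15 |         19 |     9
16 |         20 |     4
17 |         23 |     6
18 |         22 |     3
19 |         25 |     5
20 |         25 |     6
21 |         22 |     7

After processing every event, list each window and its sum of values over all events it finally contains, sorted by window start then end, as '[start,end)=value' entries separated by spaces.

i=0 t=0 v=9: → [0,4); WM=-1
i=1 t=0 v=3: → [0,4); WM=-1
i=2 t=1 v=4: → [0,5); WM=0
i=3 t=2 v=3: → [0,6); WM=1
i=4 t=3 v=4: → [0,7); WM=2
i=5 t=3 v=6: → [0,7); WM=2
i=6 t=7 v=1: → [7,11); WM=6
i=7 t=3 v=3: DROP (t<6-1); WM=6
i=8 t=8 v=1: → [7,12); WM=7
i=9 t=9 v=3: → [7,13); WM=8
i=10 t=10 v=1: → [7,14); WM=9
i=11 t=11 v=4: → [7,15); WM=10
i=12 t=15 v=2: → [15,19); WM=14
i=13 t=16 v=8: → [15,20); WM=15
i=14 t=17 v=6: → [15,21); WM=16
i=15 t=19 v=9: → [15,23); WM=18
i=16 t=20 v=4: → [15,24); WM=19
i=17 t=23 v=6: → [15,27); WM=22
i=18 t=22 v=3: → [15,27); WM=22
i=19 t=25 v=5: → [15,29); WM=24
i=20 t=25 v=6: → [15,29); WM=24
i=21 t=22 v=7: DROP (t<24-1); WM=24

[0,7)=29 [7,15)=10 [15,29)=49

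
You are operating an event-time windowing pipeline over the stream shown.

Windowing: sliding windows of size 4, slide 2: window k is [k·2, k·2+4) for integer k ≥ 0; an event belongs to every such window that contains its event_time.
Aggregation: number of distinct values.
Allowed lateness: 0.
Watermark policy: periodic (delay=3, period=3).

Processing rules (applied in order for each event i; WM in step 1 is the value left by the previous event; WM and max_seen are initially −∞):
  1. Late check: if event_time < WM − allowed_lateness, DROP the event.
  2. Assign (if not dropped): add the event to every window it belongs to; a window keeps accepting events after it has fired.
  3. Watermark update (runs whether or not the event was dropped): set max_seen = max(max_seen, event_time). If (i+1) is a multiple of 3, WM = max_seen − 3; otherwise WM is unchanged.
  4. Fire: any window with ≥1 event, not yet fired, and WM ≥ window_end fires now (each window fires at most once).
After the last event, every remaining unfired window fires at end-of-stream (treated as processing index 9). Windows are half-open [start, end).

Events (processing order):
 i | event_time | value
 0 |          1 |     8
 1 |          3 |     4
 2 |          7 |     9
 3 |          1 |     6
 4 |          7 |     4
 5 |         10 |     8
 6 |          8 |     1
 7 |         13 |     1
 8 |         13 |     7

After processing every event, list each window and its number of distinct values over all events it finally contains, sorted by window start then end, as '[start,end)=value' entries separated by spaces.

i=0 t=1 v=8: → [0,4); WM=−∞
i=1 t=3 v=4: → [2,6),[0,4); WM=−∞
i=2 t=7 v=9: → [6,10),[4,8); WM=4; [0,4) fires=2
i=3 t=1 v=6: DROP (t<4-0); WM=4
i=4 t=7 v=4: → [6,10),[4,8); WM=4
i=5 t=10 v=8: → [10,14),[8,12); WM=7; [2,6) fires=1
i=6 t=8 v=1: → [8,12),[6,10); WM=7
i=7 t=13 v=1: → [12,16),[10,14); WM=7
i=8 t=13 v=7: → [12,16),[10,14); WM=10; [4,8) fires=2 [6,10) fires=3

[0,4)=2 [2,6)=1 [4,8)=2 [6,10)=3 [8,12)=2 [10,14)=3 [12,16)=2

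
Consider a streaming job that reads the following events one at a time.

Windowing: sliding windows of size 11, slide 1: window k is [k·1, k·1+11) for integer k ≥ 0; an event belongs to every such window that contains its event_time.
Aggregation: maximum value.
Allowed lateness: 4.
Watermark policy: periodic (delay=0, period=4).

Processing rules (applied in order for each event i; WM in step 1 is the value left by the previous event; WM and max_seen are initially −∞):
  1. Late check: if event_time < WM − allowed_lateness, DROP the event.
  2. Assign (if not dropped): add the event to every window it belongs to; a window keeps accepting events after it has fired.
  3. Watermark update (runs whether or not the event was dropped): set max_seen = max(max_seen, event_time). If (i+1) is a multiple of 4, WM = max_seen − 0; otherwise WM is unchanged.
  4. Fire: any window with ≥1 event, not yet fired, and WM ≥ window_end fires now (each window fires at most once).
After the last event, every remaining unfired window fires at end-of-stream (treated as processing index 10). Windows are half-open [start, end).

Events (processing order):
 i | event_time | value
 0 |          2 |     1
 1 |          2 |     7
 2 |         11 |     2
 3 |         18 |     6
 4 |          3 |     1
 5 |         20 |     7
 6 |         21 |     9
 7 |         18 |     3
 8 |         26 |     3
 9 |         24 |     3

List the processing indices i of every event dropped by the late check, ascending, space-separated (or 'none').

4

i=0 t=2 v=1: → [2,13),[1,12),[0,11); WM=−∞
i=1 t=2 v=7: → [2,13),[1,12),[0,11); WM=−∞
i=2 t=11 v=2: → [11,22),[10,21),[9,20),[8,19),[7,18),[6,17),[5,16),[4,15),[3,14),[2,13),[1,12); WM=−∞
i=3 t=18 v=6: → [18,29),[17,28),[16,27),[15,26),[14,25),[13,24),[12,23),[11,22),[10,21),[9,20),[8,19); WM=18; [0,11) fires=7 [1,12) fires=7 [2,13) fires=7 [3,14) fires=2 [4,15) fires=2 [5,16) fires=2 [6,17) fires=2 [7,18) fires=2
i=4 t=3 v=1: DROP (t<18-4); WM=18
i=5 t=20 v=7: → [20,31),[19,30),[18,29),[17,28),[16,27),[15,26),[14,25),[13,24),[12,23),[11,22),[10,21); WM=18
i=6 t=21 v=9: → [21,32),[20,31),[19,30),[18,29),[17,28),[16,27),[15,26),[14,25),[13,24),[12,23),[11,22); WM=18
i=7 t=18 v=3: → [18,29),[17,28),[16,27),[15,26),[14,25),[13,24),[12,23),[11,22),[10,21),[9,20),[8,19); WM=21; [8,19) fires=6 [9,20) fires=6 [10,21) fires=7
i=8 t=26 v=3: → [26,37),[25,36),[24,35),[23,34),[22,33),[21,32),[20,31),[19,30),[18,29),[17,28),[16,27); WM=21
i=9 t=24 v=3: → [24,35),[23,34),[22,33),[21,32),[20,31),[19,30),[18,29),[17,28),[16,27),[15,26),[14,25); WM=21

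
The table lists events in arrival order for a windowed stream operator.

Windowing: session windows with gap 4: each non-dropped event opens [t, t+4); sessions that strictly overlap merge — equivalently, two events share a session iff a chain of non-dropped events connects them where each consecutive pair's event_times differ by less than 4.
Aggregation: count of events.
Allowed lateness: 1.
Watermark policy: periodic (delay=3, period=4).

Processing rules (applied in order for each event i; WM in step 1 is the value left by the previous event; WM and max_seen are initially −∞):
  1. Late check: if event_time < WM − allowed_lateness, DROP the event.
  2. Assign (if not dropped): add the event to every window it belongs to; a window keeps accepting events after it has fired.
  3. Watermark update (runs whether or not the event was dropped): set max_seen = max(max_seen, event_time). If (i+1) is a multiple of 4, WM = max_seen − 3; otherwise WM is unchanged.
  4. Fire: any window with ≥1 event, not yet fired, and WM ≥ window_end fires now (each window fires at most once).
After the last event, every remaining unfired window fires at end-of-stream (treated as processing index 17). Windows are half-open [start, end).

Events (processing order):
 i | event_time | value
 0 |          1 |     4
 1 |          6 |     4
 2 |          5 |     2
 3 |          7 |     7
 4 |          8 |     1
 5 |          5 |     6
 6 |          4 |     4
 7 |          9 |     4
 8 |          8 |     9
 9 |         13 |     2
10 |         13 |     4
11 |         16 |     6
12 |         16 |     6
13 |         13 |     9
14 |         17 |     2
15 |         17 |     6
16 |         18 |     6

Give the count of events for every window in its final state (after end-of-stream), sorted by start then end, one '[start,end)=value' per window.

[1,13)=9 [13,22)=8

i=0 t=1 v=4: → [1,5); WM=−∞
i=1 t=6 v=4: → [6,10); WM=−∞
i=2 t=5 v=2: → [5,10); WM=−∞
i=3 t=7 v=7: → [5,11); WM=4
i=4 t=8 v=1: → [5,12); WM=4
i=5 t=5 v=6: → [5,12); WM=4
i=6 t=4 v=4: → [1,12); WM=4
i=7 t=9 v=4: → [1,13); WM=6
i=8 t=8 v=9: → [1,13); WM=6
i=9 t=13 v=2: → [13,17); WM=6
i=10 t=13 v=4: → [13,17); WM=6
i=11 t=16 v=6: → [13,20); WM=13
i=12 t=16 v=6: → [13,20); WM=13
i=13 t=13 v=9: → [13,20); WM=13
i=14 t=17 v=2: → [13,21); WM=13
i=15 t=17 v=6: → [13,21); WM=14
i=16 t=18 v=6: → [13,22); WM=14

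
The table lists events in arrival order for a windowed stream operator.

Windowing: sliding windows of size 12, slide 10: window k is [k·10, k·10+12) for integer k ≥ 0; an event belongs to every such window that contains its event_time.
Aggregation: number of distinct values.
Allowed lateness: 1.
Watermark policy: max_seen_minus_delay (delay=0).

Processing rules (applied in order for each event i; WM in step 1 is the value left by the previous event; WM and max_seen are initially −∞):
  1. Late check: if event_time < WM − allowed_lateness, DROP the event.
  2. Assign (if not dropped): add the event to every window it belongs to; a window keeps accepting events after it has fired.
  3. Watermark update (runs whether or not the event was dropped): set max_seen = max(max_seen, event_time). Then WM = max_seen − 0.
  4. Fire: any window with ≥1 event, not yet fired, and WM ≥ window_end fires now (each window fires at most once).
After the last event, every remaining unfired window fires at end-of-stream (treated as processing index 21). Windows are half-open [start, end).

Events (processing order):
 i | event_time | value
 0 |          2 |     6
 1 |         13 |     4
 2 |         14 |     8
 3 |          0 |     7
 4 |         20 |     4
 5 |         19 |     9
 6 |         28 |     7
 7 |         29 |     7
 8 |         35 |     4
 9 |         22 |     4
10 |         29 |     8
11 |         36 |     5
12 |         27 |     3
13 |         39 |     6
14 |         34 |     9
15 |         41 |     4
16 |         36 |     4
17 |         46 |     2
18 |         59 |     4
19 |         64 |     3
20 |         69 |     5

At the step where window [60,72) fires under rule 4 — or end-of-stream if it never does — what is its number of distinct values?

i=0 t=2 v=6: → [0,12); WM=2
i=1 t=13 v=4: → [10,22); WM=13; [0,12) fires=1
i=2 t=14 v=8: → [10,22); WM=14
i=3 t=0 v=7: DROP (t<14-1); WM=14
i=4 t=20 v=4: → [20,32),[10,22); WM=20
i=5 t=19 v=9: → [10,22); WM=20
i=6 t=28 v=7: → [20,32); WM=28; [10,22) fires=3
i=7 t=29 v=7: → [20,32); WM=29
i=8 t=35 v=4: → [30,42); WM=35; [20,32) fires=2
i=9 t=22 v=4: DROP (t<35-1); WM=35
i=10 t=29 v=8: DROP (t<35-1); WM=35
i=11 t=36 v=5: → [30,42); WM=36
i=12 t=27 v=3: DROP (t<36-1); WM=36
i=13 t=39 v=6: → [30,42); WM=39
i=14 t=34 v=9: DROP (t<39-1); WM=39
i=15 t=41 v=4: → [40,52),[30,42); WM=41
i=16 t=36 v=4: DROP (t<41-1); WM=41
i=17 t=46 v=2: → [40,52); WM=46; [30,42) fires=3
i=18 t=59 v=4: → [50,62); WM=59; [40,52) fires=2
i=19 t=64 v=3: → [60,72); WM=64; [50,62) fires=1
i=20 t=69 v=5: → [60,72); WM=69

2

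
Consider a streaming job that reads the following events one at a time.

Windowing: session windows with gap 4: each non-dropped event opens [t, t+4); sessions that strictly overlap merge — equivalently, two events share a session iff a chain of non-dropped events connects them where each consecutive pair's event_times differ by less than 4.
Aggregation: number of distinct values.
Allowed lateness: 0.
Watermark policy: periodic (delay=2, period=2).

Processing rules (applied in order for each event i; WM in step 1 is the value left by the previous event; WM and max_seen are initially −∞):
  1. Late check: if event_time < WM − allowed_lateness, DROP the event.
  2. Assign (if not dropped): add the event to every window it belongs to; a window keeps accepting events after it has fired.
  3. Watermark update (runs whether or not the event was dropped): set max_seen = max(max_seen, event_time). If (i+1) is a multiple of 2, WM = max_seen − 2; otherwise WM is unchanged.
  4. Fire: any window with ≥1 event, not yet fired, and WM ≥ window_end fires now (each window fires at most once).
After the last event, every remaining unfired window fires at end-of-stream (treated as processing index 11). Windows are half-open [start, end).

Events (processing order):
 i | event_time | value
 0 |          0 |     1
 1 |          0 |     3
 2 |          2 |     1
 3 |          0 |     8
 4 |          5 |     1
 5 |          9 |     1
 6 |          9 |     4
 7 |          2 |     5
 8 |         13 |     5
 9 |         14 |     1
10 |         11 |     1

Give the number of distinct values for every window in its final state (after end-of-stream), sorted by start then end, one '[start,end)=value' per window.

[0,9)=3 [9,13)=2 [13,18)=2

i=0 t=0 v=1: → [0,4); WM=−∞
i=1 t=0 v=3: → [0,4); WM=-2
i=2 t=2 v=1: → [0,6); WM=-2
i=3 t=0 v=8: → [0,6); WM=0
i=4 t=5 v=1: → [0,9); WM=0
i=5 t=9 v=1: → [9,13); WM=7
i=6 t=9 v=4: → [9,13); WM=7
i=7 t=2 v=5: DROP (t<7-0); WM=7
i=8 t=13 v=5: → [13,17); WM=7
i=9 t=14 v=1: → [13,18); WM=12
i=10 t=11 v=1: DROP (t<12-0); WM=12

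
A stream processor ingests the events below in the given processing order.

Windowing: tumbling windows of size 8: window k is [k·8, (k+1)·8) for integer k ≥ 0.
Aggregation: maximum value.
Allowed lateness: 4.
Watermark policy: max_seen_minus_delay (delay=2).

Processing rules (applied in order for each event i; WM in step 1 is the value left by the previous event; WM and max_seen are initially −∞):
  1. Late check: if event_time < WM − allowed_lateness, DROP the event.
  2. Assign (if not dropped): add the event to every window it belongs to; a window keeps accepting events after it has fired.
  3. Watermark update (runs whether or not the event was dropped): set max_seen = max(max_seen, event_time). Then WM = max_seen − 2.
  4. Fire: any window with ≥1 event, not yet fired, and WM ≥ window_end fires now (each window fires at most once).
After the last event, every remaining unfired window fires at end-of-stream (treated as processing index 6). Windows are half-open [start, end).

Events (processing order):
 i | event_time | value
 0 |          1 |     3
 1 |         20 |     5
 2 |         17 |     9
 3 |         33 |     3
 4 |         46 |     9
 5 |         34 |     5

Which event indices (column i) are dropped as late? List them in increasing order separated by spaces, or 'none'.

5

i=0 t=1 v=3: → [0,8); WM=-1
i=1 t=20 v=5: → [16,24); WM=18; [0,8) fires=3
i=2 t=17 v=9: → [16,24); WM=18
i=3 t=33 v=3: → [32,40); WM=31; [16,24) fires=9
i=4 t=46 v=9: → [40,48); WM=44; [32,40) fires=3
i=5 t=34 v=5: DROP (t<44-4); WM=44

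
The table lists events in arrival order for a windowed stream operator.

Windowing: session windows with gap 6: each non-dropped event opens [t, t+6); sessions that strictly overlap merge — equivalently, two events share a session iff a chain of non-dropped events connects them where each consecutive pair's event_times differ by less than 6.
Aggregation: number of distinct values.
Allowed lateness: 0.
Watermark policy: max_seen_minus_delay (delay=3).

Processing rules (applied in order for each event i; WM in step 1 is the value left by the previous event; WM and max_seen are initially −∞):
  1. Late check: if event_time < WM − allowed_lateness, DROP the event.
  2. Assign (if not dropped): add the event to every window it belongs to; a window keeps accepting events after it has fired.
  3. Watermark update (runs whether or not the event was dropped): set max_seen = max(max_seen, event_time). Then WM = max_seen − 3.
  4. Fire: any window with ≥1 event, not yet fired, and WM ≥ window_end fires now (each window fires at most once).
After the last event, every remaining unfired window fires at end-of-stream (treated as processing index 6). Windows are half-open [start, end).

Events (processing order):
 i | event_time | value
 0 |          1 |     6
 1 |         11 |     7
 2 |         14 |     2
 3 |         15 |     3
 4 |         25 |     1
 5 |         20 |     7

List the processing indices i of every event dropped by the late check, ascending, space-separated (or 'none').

5

i=0 t=1 v=6: → [1,7); WM=-2
i=1 t=11 v=7: → [11,17); WM=8
i=2 t=14 v=2: → [11,20); WM=11
i=3 t=15 v=3: → [11,21); WM=12
i=4 t=25 v=1: → [25,31); WM=22
i=5 t=20 v=7: DROP (t<22-0); WM=22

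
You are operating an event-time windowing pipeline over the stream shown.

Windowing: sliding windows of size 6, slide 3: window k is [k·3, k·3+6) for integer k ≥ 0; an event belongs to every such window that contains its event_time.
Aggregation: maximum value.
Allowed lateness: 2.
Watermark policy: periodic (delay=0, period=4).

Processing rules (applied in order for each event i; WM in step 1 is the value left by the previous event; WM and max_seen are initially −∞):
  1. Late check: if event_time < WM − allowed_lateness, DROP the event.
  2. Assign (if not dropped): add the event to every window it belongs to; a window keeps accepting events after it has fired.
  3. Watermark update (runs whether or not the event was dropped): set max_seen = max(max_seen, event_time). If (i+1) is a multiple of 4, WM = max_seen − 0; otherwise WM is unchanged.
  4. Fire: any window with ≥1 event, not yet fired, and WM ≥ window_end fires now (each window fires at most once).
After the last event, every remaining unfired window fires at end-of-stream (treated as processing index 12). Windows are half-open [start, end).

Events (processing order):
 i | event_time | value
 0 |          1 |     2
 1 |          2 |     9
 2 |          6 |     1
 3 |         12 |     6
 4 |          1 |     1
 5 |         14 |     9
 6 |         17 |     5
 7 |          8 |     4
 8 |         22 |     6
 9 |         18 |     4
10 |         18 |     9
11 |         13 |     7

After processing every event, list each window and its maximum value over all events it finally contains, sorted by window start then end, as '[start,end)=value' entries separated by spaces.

[0,6)=9 [3,9)=1 [6,12)=1 [9,15)=9 [12,18)=9 [15,21)=9 [18,24)=9 [21,27)=6

i=0 t=1 v=2: → [0,6); WM=−∞
i=1 t=2 v=9: → [0,6); WM=−∞
i=2 t=6 v=1: → [6,12),[3,9); WM=−∞
i=3 t=12 v=6: → [12,18),[9,15); WM=12; [0,6) fires=9 [3,9) fires=1 [6,12) fires=1
i=4 t=1 v=1: DROP (t<12-2); WM=12
i=5 t=14 v=9: → [12,18),[9,15); WM=12
i=6 t=17 v=5: → [15,21),[12,18); WM=12
i=7 t=8 v=4: DROP (t<12-2); WM=17; [9,15) fires=9
i=8 t=22 v=6: → [21,27),[18,24); WM=17
i=9 t=18 v=4: → [18,24),[15,21); WM=17
i=10 t=18 v=9: → [18,24),[15,21); WM=17
i=11 t=13 v=7: DROP (t<17-2); WM=22; [12,18) fires=9 [15,21) fires=9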